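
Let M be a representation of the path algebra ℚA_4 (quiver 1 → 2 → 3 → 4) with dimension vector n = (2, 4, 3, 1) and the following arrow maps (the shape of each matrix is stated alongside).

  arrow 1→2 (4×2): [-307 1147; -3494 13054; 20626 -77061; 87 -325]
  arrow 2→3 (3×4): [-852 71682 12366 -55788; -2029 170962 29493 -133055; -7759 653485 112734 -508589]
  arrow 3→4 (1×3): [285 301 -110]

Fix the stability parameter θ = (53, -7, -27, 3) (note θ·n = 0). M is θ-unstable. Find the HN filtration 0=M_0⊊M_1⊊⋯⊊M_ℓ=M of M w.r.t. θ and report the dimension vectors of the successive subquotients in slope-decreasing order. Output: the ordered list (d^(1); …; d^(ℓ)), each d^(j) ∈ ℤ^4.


Interval decomposition of M: I[1,3], I[1,4], I[2,2]^2, I[3,3].
HN type (ℓ=4): μ^(1)=19/3; μ^(2)=11/2; μ^(3)=-7; μ^(4)=-27

((1, 1, 1, 0); (1, 1, 1, 1); (0, 2, 0, 0); (0, 0, 1, 0))


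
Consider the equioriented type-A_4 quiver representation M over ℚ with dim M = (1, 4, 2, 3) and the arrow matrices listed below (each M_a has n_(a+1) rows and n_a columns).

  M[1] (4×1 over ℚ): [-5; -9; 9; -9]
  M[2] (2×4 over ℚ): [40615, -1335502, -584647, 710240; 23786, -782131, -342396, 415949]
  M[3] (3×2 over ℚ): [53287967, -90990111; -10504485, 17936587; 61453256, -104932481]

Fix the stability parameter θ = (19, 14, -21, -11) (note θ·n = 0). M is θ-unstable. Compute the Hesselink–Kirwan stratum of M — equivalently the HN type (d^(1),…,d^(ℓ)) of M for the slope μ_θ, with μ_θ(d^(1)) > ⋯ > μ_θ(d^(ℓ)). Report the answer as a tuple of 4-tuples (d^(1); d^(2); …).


Via rank(M_{q-1}∘⋯∘M_p): M ≅ I[1,4], I[2,2]^2, I[2,4], I[4,4].
μ_θ-semistable layers: μ^(1)=14; μ^(2)=1/4; μ^(3)=-6; μ^(4)=-11

((0, 2, 0, 0); (1, 1, 1, 1); (0, 1, 1, 1); (0, 0, 0, 1))


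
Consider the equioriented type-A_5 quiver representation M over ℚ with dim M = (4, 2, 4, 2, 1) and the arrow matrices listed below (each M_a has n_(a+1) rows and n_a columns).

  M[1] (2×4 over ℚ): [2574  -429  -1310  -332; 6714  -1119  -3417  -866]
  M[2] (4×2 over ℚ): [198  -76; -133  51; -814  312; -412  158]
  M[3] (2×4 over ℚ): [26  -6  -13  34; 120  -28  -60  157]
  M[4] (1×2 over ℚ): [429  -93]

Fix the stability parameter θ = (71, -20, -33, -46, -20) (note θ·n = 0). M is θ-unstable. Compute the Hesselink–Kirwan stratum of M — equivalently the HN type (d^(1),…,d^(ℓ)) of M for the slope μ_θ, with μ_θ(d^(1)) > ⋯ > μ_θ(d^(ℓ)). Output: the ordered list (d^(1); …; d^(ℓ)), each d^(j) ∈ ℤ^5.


Interval decomposition of M: I[1,1]^2, I[1,3], I[1,5], I[3,3], I[3,4].
HN type (ℓ=5): μ^(1)=71; μ^(2)=6; μ^(3)=-48/5; μ^(4)=-33; μ^(5)=-79/2

((2, 0, 0, 0, 0); (1, 1, 1, 0, 0); (1, 1, 1, 1, 1); (0, 0, 1, 0, 0); (0, 0, 1, 1, 0))


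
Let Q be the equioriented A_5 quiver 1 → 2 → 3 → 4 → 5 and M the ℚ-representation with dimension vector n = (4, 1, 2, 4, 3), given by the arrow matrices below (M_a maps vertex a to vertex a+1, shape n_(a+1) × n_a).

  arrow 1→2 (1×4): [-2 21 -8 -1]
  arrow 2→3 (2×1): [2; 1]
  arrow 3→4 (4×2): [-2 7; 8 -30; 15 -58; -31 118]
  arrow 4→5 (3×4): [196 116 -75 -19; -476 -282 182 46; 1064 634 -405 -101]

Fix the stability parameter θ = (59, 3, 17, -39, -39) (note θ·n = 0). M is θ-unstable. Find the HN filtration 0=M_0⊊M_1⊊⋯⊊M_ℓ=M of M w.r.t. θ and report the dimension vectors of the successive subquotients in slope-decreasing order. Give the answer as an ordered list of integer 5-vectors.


Via rank(M_{q-1}∘⋯∘M_p): M ≅ I[1,1]^3, I[1,4], I[3,4], I[4,5]^2, I[5,5].
μ_θ-semistable layers: μ^(1)=59; μ^(2)=10; μ^(3)=-11; μ^(4)=-39

((3, 0, 0, 0, 0); (1, 1, 1, 1, 0); (0, 0, 1, 1, 0); (0, 0, 0, 2, 3))


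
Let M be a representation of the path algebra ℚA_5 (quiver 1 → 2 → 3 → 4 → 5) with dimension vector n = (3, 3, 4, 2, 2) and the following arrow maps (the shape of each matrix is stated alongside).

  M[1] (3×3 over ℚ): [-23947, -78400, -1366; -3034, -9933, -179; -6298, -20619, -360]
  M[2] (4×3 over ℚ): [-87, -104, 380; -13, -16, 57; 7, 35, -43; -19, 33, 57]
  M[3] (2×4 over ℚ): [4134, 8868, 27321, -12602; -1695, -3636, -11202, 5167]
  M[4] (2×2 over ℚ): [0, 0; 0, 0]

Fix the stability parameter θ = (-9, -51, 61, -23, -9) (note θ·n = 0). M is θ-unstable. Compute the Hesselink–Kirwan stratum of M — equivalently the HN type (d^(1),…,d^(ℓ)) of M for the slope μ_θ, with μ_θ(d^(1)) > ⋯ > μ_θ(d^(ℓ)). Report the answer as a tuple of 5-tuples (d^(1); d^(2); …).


Interval decomposition of M: I[1,3], I[1,4]^2, I[3,3], I[5,5]^2.
HN type (ℓ=4): μ^(1)=61; μ^(2)=19; μ^(3)=-9; μ^(4)=-30

((0, 0, 2, 0, 0); (0, 0, 2, 2, 0); (0, 0, 0, 0, 2); (3, 3, 0, 0, 0))


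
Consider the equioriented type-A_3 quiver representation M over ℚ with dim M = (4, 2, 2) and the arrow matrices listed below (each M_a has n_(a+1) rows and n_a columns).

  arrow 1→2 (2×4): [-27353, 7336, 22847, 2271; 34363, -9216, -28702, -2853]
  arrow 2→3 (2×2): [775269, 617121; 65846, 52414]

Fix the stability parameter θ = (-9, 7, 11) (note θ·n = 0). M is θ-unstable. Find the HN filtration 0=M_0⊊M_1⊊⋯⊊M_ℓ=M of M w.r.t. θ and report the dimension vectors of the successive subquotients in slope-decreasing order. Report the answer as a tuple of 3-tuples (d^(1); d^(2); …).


Barcode: M ≅ I[1,1]^2, I[1,2], I[1,3], I[3,3]. HN layers by μ_θ (3 steps, strictly decreasing):
  μ^(1)=11; μ^(2)=7; μ^(3)=-9

((0, 0, 2); (0, 2, 0); (4, 0, 0))


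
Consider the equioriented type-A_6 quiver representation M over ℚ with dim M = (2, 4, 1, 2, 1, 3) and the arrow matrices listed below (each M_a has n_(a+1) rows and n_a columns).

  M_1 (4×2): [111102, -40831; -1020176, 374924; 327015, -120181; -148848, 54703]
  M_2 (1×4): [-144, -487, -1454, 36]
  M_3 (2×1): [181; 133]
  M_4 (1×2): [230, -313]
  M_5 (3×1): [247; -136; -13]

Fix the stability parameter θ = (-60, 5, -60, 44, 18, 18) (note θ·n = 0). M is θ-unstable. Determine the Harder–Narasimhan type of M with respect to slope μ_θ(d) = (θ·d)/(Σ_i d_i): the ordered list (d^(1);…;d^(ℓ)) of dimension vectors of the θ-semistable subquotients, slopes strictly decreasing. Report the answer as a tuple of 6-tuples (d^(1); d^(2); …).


Interval decomposition of M: I[1,2], I[1,6], I[2,2]^2, I[4,4], I[6,6]^2.
HN type (ℓ=6): μ^(1)=44; μ^(2)=80/3; μ^(3)=18; μ^(4)=5; μ^(5)=-55/2; μ^(6)=-60

((0, 0, 0, 1, 0, 0); (0, 0, 0, 1, 1, 1); (0, 0, 0, 0, 0, 2); (0, 3, 0, 0, 0, 0); (0, 1, 1, 0, 0, 0); (2, 0, 0, 0, 0, 0))


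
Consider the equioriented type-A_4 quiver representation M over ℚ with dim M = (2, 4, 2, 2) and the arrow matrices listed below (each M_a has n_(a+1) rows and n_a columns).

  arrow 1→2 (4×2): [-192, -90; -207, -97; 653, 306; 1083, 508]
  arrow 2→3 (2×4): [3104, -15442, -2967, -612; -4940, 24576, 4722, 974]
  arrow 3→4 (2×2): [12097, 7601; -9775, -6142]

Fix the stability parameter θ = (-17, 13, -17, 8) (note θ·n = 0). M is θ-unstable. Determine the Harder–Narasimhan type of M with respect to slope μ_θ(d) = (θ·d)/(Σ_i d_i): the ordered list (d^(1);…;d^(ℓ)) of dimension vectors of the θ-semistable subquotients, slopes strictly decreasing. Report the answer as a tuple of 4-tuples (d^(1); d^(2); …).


Interval decomposition of M: I[1,4]^2, I[2,2]^2.
HN type (ℓ=4): μ^(1)=13; μ^(2)=8; μ^(3)=-2; μ^(4)=-17

((0, 2, 0, 0); (0, 0, 0, 2); (0, 2, 2, 0); (2, 0, 0, 0))


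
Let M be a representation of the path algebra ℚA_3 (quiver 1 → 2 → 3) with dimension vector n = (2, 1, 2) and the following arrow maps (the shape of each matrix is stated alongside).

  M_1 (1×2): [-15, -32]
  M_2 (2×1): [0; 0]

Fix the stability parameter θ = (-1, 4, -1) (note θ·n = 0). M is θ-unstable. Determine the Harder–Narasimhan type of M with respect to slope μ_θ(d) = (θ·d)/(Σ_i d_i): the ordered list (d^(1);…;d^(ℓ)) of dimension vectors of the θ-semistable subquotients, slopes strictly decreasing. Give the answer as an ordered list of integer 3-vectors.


Interval decomposition of M: I[1,1], I[1,2], I[3,3]^2.
HN type (ℓ=2): μ^(1)=4; μ^(2)=-1

((0, 1, 0); (2, 0, 2))


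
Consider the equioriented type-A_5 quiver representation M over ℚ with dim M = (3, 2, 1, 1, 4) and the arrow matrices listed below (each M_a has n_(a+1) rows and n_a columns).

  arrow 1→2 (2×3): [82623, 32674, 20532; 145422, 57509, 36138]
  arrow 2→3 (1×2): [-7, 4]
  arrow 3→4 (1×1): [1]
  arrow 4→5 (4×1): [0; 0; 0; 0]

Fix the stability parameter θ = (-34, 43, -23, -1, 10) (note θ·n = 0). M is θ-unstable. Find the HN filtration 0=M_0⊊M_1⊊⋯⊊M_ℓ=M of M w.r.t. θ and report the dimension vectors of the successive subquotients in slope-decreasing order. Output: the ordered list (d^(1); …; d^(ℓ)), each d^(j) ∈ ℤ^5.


Barcode: M ≅ I[1,1], I[1,2], I[1,4], I[5,5]^4. HN layers by μ_θ (4 steps, strictly decreasing):
  μ^(1)=43; μ^(2)=10; μ^(3)=19/3; μ^(4)=-34

((0, 1, 0, 0, 0); (0, 0, 0, 0, 4); (0, 1, 1, 1, 0); (3, 0, 0, 0, 0))


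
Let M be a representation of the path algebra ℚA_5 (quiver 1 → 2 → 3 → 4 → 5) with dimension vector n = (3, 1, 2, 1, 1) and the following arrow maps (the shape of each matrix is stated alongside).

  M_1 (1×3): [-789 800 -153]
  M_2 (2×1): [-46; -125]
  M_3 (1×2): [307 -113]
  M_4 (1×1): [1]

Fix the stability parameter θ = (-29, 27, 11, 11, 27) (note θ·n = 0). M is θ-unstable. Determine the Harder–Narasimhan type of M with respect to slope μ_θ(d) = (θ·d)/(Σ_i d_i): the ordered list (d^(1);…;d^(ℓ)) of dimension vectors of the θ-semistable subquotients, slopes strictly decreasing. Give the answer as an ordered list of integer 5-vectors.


Via rank(M_{q-1}∘⋯∘M_p): M ≅ I[1,1]^2, I[1,5], I[3,3].
μ_θ-semistable layers: μ^(1)=27; μ^(2)=49/3; μ^(3)=11; μ^(4)=-29

((0, 0, 0, 0, 1); (0, 1, 1, 1, 0); (0, 0, 1, 0, 0); (3, 0, 0, 0, 0))


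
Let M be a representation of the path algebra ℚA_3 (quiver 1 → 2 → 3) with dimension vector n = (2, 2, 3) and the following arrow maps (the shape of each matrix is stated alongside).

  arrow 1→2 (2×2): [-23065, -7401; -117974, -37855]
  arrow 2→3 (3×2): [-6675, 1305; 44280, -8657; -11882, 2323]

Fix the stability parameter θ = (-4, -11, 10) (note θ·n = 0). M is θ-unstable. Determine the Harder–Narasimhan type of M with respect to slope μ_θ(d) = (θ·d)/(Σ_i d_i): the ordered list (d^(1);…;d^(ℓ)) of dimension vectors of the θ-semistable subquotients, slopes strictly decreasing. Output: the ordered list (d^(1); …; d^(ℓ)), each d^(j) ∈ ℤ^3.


Barcode: M ≅ I[1,3]^2, I[3,3]. HN layers by μ_θ (2 steps, strictly decreasing):
  μ^(1)=10; μ^(2)=-15/2

((0, 0, 3); (2, 2, 0))


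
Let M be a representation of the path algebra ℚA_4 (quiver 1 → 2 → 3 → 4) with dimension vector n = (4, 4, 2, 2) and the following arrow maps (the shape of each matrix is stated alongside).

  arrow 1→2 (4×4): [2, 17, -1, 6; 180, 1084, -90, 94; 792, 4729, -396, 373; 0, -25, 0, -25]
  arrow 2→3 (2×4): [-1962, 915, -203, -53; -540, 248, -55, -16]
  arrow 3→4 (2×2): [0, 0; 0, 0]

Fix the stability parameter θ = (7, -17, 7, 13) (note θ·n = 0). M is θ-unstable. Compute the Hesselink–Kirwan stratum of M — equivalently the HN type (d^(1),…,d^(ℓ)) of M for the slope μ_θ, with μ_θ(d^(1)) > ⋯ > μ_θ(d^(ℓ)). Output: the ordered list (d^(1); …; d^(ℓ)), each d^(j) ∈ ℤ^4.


Via rank(M_{q-1}∘⋯∘M_p): M ≅ I[1,1]^2, I[1,2], I[1,3], I[2,2], I[2,3], I[4,4]^2.
μ_θ-semistable layers: μ^(1)=13; μ^(2)=7; μ^(3)=-5; μ^(4)=-17

((0, 0, 0, 2); (2, 0, 2, 0); (2, 2, 0, 0); (0, 2, 0, 0))


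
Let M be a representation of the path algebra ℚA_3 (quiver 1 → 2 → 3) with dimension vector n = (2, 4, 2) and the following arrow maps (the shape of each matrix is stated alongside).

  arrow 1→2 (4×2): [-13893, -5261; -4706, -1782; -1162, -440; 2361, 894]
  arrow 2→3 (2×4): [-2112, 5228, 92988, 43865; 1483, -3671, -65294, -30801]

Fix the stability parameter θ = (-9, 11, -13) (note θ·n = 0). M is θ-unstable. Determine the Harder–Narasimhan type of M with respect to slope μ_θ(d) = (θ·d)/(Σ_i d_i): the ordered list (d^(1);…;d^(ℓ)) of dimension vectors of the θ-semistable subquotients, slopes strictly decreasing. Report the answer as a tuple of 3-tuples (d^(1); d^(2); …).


Via rank(M_{q-1}∘⋯∘M_p): M ≅ I[1,3]^2, I[2,2]^2.
μ_θ-semistable layers: μ^(1)=11; μ^(2)=-1; μ^(3)=-9

((0, 2, 0); (0, 2, 2); (2, 0, 0))


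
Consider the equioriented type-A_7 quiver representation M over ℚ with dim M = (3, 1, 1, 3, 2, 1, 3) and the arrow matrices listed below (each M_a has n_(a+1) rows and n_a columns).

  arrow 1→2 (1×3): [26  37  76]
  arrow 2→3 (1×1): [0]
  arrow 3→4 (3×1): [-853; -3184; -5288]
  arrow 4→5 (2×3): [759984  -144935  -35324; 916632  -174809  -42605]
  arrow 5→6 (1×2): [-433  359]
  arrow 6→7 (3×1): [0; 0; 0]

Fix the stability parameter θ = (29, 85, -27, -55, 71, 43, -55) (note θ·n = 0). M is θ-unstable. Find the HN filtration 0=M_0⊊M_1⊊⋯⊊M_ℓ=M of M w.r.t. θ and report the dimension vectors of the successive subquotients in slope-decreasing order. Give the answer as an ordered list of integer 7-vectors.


Interval decomposition of M: I[1,1]^2, I[1,2], I[3,4], I[4,5], I[4,6], I[7,7]^3.
HN type (ℓ=6): μ^(1)=85; μ^(2)=71; μ^(3)=57; μ^(4)=29; μ^(5)=-41; μ^(6)=-55

((0, 1, 0, 0, 0, 0, 0); (0, 0, 0, 0, 1, 0, 0); (0, 0, 0, 0, 1, 1, 0); (3, 0, 0, 0, 0, 0, 0); (0, 0, 1, 1, 0, 0, 0); (0, 0, 0, 2, 0, 0, 3))


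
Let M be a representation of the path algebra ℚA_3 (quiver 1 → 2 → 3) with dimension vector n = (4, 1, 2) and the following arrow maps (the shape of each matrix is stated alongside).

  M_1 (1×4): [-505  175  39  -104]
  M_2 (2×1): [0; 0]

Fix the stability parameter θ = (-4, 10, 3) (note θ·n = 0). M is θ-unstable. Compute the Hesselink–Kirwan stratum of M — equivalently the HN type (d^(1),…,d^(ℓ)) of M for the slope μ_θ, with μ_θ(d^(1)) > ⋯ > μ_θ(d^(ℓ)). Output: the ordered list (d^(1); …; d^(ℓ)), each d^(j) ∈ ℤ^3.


Barcode: M ≅ I[1,1]^3, I[1,2], I[3,3]^2. HN layers by μ_θ (3 steps, strictly decreasing):
  μ^(1)=10; μ^(2)=3; μ^(3)=-4

((0, 1, 0); (0, 0, 2); (4, 0, 0))


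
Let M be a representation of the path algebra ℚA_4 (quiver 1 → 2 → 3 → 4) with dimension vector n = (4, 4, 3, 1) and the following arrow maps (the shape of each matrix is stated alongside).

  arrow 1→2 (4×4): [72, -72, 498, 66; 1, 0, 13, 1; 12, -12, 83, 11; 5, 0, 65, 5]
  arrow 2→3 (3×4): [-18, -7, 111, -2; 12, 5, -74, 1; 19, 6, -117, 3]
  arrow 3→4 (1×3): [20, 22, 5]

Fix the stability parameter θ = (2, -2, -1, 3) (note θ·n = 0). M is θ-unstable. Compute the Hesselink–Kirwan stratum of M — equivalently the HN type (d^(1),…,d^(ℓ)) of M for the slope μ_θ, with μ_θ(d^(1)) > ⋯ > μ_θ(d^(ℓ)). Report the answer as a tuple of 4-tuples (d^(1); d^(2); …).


Via rank(M_{q-1}∘⋯∘M_p): M ≅ I[1,1]^2, I[1,3], I[1,4], I[2,2], I[2,3].
μ_θ-semistable layers: μ^(1)=3; μ^(2)=2; μ^(3)=-1/3; μ^(4)=-1; μ^(5)=-2

((0, 0, 0, 1); (2, 0, 0, 0); (2, 2, 2, 0); (0, 0, 1, 0); (0, 2, 0, 0))


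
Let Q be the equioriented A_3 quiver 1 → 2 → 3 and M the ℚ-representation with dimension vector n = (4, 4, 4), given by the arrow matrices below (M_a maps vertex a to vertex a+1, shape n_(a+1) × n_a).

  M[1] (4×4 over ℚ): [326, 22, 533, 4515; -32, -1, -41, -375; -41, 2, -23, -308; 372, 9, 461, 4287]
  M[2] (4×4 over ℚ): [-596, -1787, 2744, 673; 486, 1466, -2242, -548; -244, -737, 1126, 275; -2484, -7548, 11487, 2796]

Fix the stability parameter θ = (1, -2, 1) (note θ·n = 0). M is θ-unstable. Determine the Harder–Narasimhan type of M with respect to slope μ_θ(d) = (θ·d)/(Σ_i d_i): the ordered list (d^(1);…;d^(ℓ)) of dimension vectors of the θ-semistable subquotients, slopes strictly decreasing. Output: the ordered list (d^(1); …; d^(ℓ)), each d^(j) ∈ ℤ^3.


Barcode: M ≅ I[1,1], I[1,2], I[1,3]^2, I[2,3], I[3,3]. HN layers by μ_θ (3 steps, strictly decreasing):
  μ^(1)=1; μ^(2)=-1/2; μ^(3)=-2

((1, 0, 4); (3, 3, 0); (0, 1, 0))


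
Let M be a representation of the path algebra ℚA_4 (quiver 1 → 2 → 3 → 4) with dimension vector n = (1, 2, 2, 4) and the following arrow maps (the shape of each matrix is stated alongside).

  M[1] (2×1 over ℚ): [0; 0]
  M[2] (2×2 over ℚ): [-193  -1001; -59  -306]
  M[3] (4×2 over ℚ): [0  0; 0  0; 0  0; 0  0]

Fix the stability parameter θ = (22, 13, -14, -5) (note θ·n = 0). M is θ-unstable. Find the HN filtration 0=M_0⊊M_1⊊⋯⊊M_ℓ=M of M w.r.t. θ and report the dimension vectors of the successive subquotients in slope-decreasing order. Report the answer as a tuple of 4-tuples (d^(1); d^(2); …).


Via rank(M_{q-1}∘⋯∘M_p): M ≅ I[1,1], I[2,3]^2, I[4,4]^4.
μ_θ-semistable layers: μ^(1)=22; μ^(2)=-1/2; μ^(3)=-5

((1, 0, 0, 0); (0, 2, 2, 0); (0, 0, 0, 4))


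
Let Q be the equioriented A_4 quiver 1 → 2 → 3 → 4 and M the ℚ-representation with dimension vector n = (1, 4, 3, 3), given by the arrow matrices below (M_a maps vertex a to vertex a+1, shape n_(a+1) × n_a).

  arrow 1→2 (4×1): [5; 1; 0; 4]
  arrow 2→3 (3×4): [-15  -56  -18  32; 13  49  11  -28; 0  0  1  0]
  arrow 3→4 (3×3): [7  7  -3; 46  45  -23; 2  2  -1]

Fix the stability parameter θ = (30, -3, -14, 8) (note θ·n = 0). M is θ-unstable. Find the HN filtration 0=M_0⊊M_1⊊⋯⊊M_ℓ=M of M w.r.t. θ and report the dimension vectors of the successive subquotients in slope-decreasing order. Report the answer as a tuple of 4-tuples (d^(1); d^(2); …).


Via rank(M_{q-1}∘⋯∘M_p): M ≅ I[1,4], I[2,2], I[2,4]^2.
μ_θ-semistable layers: μ^(1)=8; μ^(2)=13/3; μ^(3)=-3; μ^(4)=-17/2

((0, 0, 0, 3); (1, 1, 1, 0); (0, 1, 0, 0); (0, 2, 2, 0))


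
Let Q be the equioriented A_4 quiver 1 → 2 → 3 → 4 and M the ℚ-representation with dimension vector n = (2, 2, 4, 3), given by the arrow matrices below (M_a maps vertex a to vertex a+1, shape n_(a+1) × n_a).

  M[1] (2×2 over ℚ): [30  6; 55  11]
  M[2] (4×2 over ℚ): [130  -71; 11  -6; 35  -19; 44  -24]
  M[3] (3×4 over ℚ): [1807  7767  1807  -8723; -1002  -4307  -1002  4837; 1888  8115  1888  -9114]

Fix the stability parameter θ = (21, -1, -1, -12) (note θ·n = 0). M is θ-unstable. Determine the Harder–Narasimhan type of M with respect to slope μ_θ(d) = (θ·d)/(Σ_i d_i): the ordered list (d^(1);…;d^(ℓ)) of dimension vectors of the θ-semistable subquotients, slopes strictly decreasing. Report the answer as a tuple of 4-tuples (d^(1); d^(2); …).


Barcode: M ≅ I[1,1], I[1,3], I[2,4], I[3,4]^2. HN layers by μ_θ (4 steps, strictly decreasing):
  μ^(1)=21; μ^(2)=19/3; μ^(3)=-14/3; μ^(4)=-13/2

((1, 0, 0, 0); (1, 1, 1, 0); (0, 1, 1, 1); (0, 0, 2, 2))


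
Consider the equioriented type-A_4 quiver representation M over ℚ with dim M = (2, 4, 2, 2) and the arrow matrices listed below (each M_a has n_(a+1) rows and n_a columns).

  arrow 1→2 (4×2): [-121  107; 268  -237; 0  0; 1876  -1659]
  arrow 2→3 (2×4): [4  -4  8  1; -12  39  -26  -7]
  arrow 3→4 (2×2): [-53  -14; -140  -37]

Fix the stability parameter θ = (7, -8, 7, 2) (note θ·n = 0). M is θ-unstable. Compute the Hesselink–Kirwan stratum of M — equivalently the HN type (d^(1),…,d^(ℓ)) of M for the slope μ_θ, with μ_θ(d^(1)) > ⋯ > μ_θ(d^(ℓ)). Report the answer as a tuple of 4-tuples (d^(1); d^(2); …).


Interval decomposition of M: I[1,4]^2, I[2,2]^2.
HN type (ℓ=3): μ^(1)=9/2; μ^(2)=-1/2; μ^(3)=-8

((0, 0, 2, 2); (2, 2, 0, 0); (0, 2, 0, 0))


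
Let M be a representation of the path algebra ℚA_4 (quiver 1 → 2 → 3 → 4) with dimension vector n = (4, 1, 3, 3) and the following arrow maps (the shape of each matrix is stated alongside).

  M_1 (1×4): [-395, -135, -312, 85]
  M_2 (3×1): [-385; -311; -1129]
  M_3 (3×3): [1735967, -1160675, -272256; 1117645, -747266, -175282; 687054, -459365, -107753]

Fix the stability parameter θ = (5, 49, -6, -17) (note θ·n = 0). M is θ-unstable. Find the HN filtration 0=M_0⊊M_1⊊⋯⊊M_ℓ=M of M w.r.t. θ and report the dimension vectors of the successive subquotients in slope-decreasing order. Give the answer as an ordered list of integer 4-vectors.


Interval decomposition of M: I[1,1]^3, I[1,4], I[3,4]^2.
HN type (ℓ=3): μ^(1)=26/3; μ^(2)=5; μ^(3)=-23/2

((0, 1, 1, 1); (4, 0, 0, 0); (0, 0, 2, 2))


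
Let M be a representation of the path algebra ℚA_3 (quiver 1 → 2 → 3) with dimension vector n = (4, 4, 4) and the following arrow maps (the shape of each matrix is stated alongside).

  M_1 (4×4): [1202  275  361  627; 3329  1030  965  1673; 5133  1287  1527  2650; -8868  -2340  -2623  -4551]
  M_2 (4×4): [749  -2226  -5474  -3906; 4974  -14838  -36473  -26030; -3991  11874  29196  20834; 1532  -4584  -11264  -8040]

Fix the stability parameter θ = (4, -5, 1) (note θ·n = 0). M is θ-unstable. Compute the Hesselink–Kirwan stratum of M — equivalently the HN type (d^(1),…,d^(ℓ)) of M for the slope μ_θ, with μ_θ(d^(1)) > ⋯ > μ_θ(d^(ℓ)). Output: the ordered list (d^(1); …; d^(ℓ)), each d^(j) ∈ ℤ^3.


Interval decomposition of M: I[1,2]^2, I[1,3]^2, I[3,3]^2.
HN type (ℓ=2): μ^(1)=1; μ^(2)=-1/2

((0, 0, 4); (4, 4, 0))


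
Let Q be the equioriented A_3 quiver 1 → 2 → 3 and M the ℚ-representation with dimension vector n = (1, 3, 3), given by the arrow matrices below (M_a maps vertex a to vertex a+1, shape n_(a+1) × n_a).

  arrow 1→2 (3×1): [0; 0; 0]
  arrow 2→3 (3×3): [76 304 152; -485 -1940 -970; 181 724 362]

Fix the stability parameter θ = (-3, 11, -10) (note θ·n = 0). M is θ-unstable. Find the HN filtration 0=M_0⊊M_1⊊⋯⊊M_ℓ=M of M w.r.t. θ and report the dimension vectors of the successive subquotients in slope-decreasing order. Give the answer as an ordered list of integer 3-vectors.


Via rank(M_{q-1}∘⋯∘M_p): M ≅ I[1,1], I[2,2]^2, I[2,3], I[3,3]^2.
μ_θ-semistable layers: μ^(1)=11; μ^(2)=1/2; μ^(3)=-3; μ^(4)=-10

((0, 2, 0); (0, 1, 1); (1, 0, 0); (0, 0, 2))


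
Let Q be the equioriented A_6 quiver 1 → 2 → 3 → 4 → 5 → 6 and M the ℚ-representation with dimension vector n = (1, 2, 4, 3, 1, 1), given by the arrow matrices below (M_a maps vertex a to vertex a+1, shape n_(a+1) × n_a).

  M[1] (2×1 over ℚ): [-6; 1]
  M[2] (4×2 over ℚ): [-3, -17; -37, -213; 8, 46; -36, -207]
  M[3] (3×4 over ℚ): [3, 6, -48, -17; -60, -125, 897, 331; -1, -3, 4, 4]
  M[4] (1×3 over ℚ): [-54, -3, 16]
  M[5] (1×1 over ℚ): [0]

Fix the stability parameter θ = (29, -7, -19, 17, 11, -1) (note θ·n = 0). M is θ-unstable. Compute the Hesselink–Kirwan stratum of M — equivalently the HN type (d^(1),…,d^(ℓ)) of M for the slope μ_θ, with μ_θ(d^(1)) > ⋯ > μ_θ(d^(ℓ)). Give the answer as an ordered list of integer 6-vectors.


Interval decomposition of M: I[1,3], I[2,5], I[3,4]^2, I[6,6].
HN type (ℓ=6): μ^(1)=17; μ^(2)=14; μ^(3)=1; μ^(4)=-1; μ^(5)=-13; μ^(6)=-19

((0, 0, 0, 2, 0, 0); (0, 0, 0, 1, 1, 0); (1, 1, 1, 0, 0, 0); (0, 0, 0, 0, 0, 1); (0, 1, 1, 0, 0, 0); (0, 0, 2, 0, 0, 0))


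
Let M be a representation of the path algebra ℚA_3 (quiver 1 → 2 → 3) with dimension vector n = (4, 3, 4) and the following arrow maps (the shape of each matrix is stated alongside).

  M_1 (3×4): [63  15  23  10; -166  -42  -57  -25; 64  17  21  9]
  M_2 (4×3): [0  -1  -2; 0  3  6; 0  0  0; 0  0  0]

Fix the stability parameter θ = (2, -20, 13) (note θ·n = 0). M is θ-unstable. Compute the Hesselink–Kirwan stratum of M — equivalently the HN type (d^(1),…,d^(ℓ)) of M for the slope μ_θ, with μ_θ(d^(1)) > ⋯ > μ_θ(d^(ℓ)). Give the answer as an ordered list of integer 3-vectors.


Barcode: M ≅ I[1,1], I[1,2]^2, I[1,3], I[3,3]^3. HN layers by μ_θ (3 steps, strictly decreasing):
  μ^(1)=13; μ^(2)=2; μ^(3)=-9

((0, 0, 4); (1, 0, 0); (3, 3, 0))


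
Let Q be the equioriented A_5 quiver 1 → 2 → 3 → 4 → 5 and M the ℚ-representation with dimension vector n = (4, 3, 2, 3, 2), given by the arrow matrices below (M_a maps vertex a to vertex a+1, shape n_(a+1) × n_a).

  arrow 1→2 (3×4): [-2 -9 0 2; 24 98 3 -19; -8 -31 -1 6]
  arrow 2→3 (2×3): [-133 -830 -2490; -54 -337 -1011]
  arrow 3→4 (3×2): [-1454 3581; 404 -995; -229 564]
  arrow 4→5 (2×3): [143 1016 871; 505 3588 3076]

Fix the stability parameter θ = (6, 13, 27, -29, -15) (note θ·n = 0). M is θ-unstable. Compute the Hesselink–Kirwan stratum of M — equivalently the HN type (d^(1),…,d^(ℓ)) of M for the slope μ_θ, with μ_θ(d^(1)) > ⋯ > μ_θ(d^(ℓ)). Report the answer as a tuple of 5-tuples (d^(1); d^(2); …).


Via rank(M_{q-1}∘⋯∘M_p): M ≅ I[1,1], I[1,2], I[1,5]^2, I[4,4].
μ_θ-semistable layers: μ^(1)=13; μ^(2)=6; μ^(3)=2/5; μ^(4)=-29

((0, 1, 0, 0, 0); (2, 0, 0, 0, 0); (2, 2, 2, 2, 2); (0, 0, 0, 1, 0))


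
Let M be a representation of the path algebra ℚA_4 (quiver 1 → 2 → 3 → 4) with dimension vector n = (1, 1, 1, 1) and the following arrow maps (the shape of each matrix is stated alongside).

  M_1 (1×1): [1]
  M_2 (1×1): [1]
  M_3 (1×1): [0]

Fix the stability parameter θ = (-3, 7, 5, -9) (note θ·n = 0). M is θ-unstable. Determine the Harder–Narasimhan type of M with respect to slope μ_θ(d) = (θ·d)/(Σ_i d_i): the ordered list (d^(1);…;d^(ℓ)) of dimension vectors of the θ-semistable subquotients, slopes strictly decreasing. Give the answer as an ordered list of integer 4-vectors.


Interval decomposition of M: I[1,3], I[4,4].
HN type (ℓ=3): μ^(1)=6; μ^(2)=-3; μ^(3)=-9

((0, 1, 1, 0); (1, 0, 0, 0); (0, 0, 0, 1))


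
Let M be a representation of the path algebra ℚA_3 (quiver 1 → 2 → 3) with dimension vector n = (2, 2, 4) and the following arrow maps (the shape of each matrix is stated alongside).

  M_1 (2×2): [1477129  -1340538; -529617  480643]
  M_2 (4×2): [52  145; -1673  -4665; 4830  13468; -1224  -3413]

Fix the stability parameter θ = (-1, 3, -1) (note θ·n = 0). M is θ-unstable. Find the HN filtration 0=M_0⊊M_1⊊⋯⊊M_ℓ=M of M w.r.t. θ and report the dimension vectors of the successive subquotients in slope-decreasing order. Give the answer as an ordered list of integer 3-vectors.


Via rank(M_{q-1}∘⋯∘M_p): M ≅ I[1,3]^2, I[3,3]^2.
μ_θ-semistable layers: μ^(1)=1; μ^(2)=-1

((0, 2, 2); (2, 0, 2))


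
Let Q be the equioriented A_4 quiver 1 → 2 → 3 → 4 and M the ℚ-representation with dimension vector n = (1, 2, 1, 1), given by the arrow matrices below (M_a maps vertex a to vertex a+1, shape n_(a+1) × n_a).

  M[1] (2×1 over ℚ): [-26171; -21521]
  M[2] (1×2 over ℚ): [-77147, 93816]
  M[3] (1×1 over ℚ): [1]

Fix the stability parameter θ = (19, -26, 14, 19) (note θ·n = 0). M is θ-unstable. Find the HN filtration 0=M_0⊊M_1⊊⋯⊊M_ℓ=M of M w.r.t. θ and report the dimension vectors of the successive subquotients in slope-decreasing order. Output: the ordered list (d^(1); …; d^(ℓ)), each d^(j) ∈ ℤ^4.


Via rank(M_{q-1}∘⋯∘M_p): M ≅ I[1,4], I[2,2].
μ_θ-semistable layers: μ^(1)=19; μ^(2)=14; μ^(3)=-7/2; μ^(4)=-26

((0, 0, 0, 1); (0, 0, 1, 0); (1, 1, 0, 0); (0, 1, 0, 0))


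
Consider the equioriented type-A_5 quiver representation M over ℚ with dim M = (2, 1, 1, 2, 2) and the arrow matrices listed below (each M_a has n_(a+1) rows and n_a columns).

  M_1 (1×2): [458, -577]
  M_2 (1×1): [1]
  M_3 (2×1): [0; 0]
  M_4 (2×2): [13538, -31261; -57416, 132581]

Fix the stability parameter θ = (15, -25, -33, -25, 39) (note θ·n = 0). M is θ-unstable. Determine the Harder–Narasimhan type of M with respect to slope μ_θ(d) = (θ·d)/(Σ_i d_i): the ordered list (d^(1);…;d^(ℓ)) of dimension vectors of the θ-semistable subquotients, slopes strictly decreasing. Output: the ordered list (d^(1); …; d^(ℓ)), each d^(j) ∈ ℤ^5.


Via rank(M_{q-1}∘⋯∘M_p): M ≅ I[1,1], I[1,3], I[4,5]^2.
μ_θ-semistable layers: μ^(1)=39; μ^(2)=15; μ^(3)=-43/3; μ^(4)=-25

((0, 0, 0, 0, 2); (1, 0, 0, 0, 0); (1, 1, 1, 0, 0); (0, 0, 0, 2, 0))


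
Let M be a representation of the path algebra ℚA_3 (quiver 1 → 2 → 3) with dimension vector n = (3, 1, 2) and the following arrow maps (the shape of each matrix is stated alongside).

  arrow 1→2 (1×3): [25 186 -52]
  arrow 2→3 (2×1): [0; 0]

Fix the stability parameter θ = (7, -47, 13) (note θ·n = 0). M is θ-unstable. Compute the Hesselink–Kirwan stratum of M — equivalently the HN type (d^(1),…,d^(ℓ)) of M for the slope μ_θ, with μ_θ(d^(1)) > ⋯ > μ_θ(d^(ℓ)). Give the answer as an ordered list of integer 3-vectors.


Barcode: M ≅ I[1,1]^2, I[1,2], I[3,3]^2. HN layers by μ_θ (3 steps, strictly decreasing):
  μ^(1)=13; μ^(2)=7; μ^(3)=-20

((0, 0, 2); (2, 0, 0); (1, 1, 0))


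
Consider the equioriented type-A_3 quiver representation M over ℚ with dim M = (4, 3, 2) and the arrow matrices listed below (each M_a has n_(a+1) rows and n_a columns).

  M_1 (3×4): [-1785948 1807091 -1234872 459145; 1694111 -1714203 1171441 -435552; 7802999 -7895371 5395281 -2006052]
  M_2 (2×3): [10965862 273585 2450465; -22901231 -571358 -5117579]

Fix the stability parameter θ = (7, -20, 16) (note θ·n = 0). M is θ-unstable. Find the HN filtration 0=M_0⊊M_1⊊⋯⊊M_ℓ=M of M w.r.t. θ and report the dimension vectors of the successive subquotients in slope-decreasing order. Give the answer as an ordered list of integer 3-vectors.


Barcode: M ≅ I[1,1], I[1,2], I[1,3]^2. HN layers by μ_θ (3 steps, strictly decreasing):
  μ^(1)=16; μ^(2)=7; μ^(3)=-13/2

((0, 0, 2); (1, 0, 0); (3, 3, 0))


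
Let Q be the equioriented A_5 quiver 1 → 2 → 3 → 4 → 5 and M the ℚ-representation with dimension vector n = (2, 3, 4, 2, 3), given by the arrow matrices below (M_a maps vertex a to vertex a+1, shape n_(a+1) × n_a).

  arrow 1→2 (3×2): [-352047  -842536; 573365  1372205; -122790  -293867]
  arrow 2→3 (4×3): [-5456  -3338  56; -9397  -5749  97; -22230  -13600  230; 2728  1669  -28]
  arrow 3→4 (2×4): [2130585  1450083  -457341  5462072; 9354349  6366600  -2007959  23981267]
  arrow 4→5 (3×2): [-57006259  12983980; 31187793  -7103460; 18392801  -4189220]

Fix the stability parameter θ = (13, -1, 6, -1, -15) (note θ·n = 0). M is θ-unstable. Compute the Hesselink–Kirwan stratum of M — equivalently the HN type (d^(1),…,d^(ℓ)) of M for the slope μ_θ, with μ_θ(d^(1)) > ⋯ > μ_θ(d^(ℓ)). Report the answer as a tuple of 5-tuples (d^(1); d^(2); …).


Barcode: M ≅ I[1,2], I[1,4], I[2,5], I[3,3]^2, I[5,5]^2. HN layers by μ_θ (4 steps, strictly decreasing):
  μ^(1)=6; μ^(2)=17/4; μ^(3)=-11/4; μ^(4)=-15

((1, 1, 2, 0, 0); (1, 1, 1, 1, 0); (0, 1, 1, 1, 1); (0, 0, 0, 0, 2))


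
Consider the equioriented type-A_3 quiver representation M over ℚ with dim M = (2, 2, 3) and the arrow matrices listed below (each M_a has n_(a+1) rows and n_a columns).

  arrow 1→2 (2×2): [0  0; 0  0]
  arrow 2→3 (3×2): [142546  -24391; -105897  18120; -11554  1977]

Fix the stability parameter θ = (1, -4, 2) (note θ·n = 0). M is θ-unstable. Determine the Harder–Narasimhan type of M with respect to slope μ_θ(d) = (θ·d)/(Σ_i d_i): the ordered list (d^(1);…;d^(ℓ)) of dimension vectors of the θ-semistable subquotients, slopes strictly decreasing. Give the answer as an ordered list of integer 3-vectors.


Via rank(M_{q-1}∘⋯∘M_p): M ≅ I[1,1]^2, I[2,3]^2, I[3,3].
μ_θ-semistable layers: μ^(1)=2; μ^(2)=1; μ^(3)=-4

((0, 0, 3); (2, 0, 0); (0, 2, 0))


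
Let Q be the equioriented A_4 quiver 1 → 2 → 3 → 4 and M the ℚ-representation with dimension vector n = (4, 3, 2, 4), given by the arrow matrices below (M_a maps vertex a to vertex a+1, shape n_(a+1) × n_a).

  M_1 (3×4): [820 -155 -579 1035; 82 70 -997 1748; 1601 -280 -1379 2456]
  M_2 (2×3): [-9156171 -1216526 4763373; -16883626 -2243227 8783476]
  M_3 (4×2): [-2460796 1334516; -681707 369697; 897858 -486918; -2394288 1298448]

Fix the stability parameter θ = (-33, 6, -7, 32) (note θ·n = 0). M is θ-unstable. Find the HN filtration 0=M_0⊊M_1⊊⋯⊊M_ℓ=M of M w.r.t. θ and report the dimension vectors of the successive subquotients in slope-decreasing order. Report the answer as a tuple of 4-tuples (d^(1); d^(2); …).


Barcode: M ≅ I[1,1], I[1,2], I[1,3], I[1,4], I[4,4]^3. HN layers by μ_θ (4 steps, strictly decreasing):
  μ^(1)=32; μ^(2)=6; μ^(3)=-1/2; μ^(4)=-33

((0, 0, 0, 4); (0, 1, 0, 0); (0, 2, 2, 0); (4, 0, 0, 0))


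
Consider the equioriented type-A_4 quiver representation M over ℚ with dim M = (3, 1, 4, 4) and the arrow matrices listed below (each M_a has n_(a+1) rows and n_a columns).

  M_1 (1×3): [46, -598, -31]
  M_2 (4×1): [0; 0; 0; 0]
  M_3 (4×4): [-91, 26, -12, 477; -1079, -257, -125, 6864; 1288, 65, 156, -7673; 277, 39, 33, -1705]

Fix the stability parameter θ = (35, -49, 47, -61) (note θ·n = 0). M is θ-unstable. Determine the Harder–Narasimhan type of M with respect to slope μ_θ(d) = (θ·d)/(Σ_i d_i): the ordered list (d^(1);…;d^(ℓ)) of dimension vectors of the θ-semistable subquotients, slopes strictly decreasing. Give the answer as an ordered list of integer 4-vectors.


Via rank(M_{q-1}∘⋯∘M_p): M ≅ I[1,1]^2, I[1,2], I[3,4]^4.
μ_θ-semistable layers: μ^(1)=35; μ^(2)=-7

((2, 0, 0, 0); (1, 1, 4, 4))


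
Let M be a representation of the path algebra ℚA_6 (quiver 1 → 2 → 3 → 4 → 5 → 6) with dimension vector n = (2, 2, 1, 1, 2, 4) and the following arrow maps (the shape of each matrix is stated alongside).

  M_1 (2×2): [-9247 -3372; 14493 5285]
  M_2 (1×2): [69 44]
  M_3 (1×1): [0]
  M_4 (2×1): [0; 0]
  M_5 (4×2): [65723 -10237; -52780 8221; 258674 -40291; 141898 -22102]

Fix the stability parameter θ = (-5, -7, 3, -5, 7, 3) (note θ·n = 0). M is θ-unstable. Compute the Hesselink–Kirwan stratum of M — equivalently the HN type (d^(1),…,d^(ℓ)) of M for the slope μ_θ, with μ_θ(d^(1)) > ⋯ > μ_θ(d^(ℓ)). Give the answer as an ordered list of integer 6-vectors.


Via rank(M_{q-1}∘⋯∘M_p): M ≅ I[1,2], I[1,3], I[4,4], I[5,6]^2, I[6,6]^2.
μ_θ-semistable layers: μ^(1)=5; μ^(2)=3; μ^(3)=-5; μ^(4)=-6

((0, 0, 0, 0, 2, 2); (0, 0, 1, 0, 0, 2); (0, 0, 0, 1, 0, 0); (2, 2, 0, 0, 0, 0))


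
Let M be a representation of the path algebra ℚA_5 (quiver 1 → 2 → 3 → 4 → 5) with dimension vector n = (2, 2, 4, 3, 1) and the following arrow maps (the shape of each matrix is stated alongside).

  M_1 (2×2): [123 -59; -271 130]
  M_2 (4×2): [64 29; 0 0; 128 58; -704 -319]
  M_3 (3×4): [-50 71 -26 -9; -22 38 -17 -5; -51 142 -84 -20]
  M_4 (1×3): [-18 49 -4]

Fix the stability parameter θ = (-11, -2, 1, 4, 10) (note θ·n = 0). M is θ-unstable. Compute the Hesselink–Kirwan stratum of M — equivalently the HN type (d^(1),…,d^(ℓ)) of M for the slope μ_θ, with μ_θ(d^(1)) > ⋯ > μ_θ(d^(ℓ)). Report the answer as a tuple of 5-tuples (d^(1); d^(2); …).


Barcode: M ≅ I[1,2], I[1,5], I[3,3], I[3,4]^2. HN layers by μ_θ (5 steps, strictly decreasing):
  μ^(1)=10; μ^(2)=4; μ^(3)=1; μ^(4)=-2; μ^(5)=-11

((0, 0, 0, 0, 1); (0, 0, 0, 3, 0); (0, 0, 4, 0, 0); (0, 2, 0, 0, 0); (2, 0, 0, 0, 0))


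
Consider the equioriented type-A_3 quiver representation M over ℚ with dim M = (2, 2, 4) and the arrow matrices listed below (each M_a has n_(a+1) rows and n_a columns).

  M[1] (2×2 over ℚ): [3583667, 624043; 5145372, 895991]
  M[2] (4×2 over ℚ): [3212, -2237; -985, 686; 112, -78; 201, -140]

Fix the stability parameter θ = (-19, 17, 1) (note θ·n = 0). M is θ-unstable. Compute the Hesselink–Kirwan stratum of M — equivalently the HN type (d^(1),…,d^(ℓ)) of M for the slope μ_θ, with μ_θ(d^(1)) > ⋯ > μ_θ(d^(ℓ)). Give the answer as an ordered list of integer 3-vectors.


Via rank(M_{q-1}∘⋯∘M_p): M ≅ I[1,3]^2, I[3,3]^2.
μ_θ-semistable layers: μ^(1)=9; μ^(2)=1; μ^(3)=-19

((0, 2, 2); (0, 0, 2); (2, 0, 0))


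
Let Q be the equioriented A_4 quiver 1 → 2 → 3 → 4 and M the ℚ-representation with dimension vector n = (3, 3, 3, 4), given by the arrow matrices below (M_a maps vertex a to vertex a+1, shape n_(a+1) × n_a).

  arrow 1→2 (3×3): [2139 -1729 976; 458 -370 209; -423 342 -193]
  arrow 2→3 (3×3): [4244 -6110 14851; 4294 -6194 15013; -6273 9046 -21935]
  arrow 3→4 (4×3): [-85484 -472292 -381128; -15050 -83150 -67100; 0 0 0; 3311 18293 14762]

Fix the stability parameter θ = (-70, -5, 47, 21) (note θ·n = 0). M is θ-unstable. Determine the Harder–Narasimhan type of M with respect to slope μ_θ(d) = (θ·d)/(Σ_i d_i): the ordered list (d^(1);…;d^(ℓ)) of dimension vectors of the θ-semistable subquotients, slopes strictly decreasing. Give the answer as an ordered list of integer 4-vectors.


Barcode: M ≅ I[1,2], I[1,3]^2, I[3,4], I[4,4]^3. HN layers by μ_θ (5 steps, strictly decreasing):
  μ^(1)=47; μ^(2)=34; μ^(3)=21; μ^(4)=-5; μ^(5)=-70

((0, 0, 2, 0); (0, 0, 1, 1); (0, 0, 0, 3); (0, 3, 0, 0); (3, 0, 0, 0))


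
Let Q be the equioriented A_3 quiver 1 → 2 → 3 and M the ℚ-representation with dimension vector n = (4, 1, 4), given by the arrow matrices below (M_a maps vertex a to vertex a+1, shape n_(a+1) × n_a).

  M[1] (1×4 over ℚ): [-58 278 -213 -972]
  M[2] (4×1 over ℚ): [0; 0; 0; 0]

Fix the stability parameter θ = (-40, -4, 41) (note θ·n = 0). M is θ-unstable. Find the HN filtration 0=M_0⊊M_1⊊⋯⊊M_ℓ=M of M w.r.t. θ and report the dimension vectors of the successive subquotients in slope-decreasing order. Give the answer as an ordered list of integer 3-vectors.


Interval decomposition of M: I[1,1]^3, I[1,2], I[3,3]^4.
HN type (ℓ=3): μ^(1)=41; μ^(2)=-4; μ^(3)=-40

((0, 0, 4); (0, 1, 0); (4, 0, 0))


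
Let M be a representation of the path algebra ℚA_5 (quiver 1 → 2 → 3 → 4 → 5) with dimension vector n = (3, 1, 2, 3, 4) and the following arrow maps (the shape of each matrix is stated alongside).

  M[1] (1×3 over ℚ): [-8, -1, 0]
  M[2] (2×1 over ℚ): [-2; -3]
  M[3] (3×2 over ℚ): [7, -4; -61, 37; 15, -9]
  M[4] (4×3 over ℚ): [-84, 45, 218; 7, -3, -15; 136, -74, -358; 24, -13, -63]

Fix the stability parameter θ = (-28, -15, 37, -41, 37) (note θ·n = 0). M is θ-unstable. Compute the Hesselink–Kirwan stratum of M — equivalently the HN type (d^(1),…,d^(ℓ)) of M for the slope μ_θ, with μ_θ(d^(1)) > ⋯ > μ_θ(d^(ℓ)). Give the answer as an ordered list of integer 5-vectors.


Interval decomposition of M: I[1,1]^2, I[1,5], I[3,5], I[4,5], I[5,5].
HN type (ℓ=5): μ^(1)=37; μ^(2)=-2; μ^(3)=-15; μ^(4)=-28; μ^(5)=-41

((0, 0, 0, 0, 4); (0, 0, 2, 2, 0); (0, 1, 0, 0, 0); (3, 0, 0, 0, 0); (0, 0, 0, 1, 0))


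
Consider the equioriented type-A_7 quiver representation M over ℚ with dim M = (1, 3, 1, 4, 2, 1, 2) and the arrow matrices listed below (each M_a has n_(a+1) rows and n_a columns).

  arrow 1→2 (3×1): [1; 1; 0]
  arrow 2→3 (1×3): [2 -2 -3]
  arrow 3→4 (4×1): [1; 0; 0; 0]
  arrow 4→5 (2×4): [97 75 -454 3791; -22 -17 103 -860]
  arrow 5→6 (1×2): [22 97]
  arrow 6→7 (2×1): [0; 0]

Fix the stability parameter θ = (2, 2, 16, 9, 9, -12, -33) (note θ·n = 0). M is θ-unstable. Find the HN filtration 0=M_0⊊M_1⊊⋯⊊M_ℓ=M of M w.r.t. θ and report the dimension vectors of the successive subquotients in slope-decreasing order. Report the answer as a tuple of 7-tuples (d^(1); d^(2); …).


Via rank(M_{q-1}∘⋯∘M_p): M ≅ I[1,2], I[2,2], I[2,5], I[4,4]^2, I[4,6], I[7,7]^2.
μ_θ-semistable layers: μ^(1)=34/3; μ^(2)=9; μ^(3)=2; μ^(4)=-33

((0, 0, 1, 1, 1, 0, 0); (0, 0, 0, 2, 0, 0, 0); (1, 3, 0, 1, 1, 1, 0); (0, 0, 0, 0, 0, 0, 2))


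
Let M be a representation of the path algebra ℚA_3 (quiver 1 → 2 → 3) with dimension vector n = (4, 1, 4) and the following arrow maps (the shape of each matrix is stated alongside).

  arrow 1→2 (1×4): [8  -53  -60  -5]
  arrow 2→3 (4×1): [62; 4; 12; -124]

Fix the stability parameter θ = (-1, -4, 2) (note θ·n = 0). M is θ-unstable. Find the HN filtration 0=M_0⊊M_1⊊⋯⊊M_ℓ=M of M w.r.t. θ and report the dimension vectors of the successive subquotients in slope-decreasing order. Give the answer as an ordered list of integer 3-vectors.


Barcode: M ≅ I[1,1]^3, I[1,3], I[3,3]^3. HN layers by μ_θ (3 steps, strictly decreasing):
  μ^(1)=2; μ^(2)=-1; μ^(3)=-5/2

((0, 0, 4); (3, 0, 0); (1, 1, 0))
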